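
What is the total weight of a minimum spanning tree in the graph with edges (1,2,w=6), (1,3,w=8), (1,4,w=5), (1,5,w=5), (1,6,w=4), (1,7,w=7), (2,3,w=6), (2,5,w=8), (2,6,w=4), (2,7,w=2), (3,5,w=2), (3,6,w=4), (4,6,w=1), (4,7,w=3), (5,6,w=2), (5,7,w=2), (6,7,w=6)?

Apply Kruskal's algorithm (sort edges by weight, add if no cycle):

Sorted edges by weight:
  (4,6) w=1
  (2,7) w=2
  (3,5) w=2
  (5,6) w=2
  (5,7) w=2
  (4,7) w=3
  (1,6) w=4
  (2,6) w=4
  (3,6) w=4
  (1,4) w=5
  (1,5) w=5
  (1,2) w=6
  (2,3) w=6
  (6,7) w=6
  (1,7) w=7
  (1,3) w=8
  (2,5) w=8

Add edge (4,6) w=1 -- no cycle. Running total: 1
Add edge (2,7) w=2 -- no cycle. Running total: 3
Add edge (3,5) w=2 -- no cycle. Running total: 5
Add edge (5,6) w=2 -- no cycle. Running total: 7
Add edge (5,7) w=2 -- no cycle. Running total: 9
Skip edge (4,7) w=3 -- would create cycle
Add edge (1,6) w=4 -- no cycle. Running total: 13

MST edges: (4,6,w=1), (2,7,w=2), (3,5,w=2), (5,6,w=2), (5,7,w=2), (1,6,w=4)
Total MST weight: 1 + 2 + 2 + 2 + 2 + 4 = 13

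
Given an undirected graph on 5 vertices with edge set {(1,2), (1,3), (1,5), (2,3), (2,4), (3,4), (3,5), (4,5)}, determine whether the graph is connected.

Step 1: Build adjacency list from edges:
  1: 2, 3, 5
  2: 1, 3, 4
  3: 1, 2, 4, 5
  4: 2, 3, 5
  5: 1, 3, 4

Step 2: Run BFS/DFS from vertex 1:
  Visited: {1, 2, 3, 5, 4}
  Reached 5 of 5 vertices

Step 3: All 5 vertices reached from vertex 1, so the graph is connected.
Answer: Yes, the graph is connected.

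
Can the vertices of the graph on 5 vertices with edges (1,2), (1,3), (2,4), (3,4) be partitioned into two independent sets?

Step 1: Attempt 2-coloring using BFS:
  Start at vertex 1, assign color 0
  Color vertex 2 with color 1 (neighbor of 1)
  Color vertex 3 with color 1 (neighbor of 1)
  Color vertex 4 with color 0 (neighbor of 2)
  Start new component at vertex 5, assign color 0

Step 2: 2-coloring succeeded. No conflicts found.
  Set A (color 0): {1, 4, 5}
  Set B (color 1): {2, 3}

The graph is bipartite with partition {1, 4, 5}, {2, 3}.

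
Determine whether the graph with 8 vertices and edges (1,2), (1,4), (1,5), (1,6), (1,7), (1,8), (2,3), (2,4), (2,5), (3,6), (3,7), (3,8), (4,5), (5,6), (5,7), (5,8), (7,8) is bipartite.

Step 1: Attempt 2-coloring using BFS:
  Start at vertex 1, assign color 0
  Color vertex 2 with color 1 (neighbor of 1)
  Color vertex 4 with color 1 (neighbor of 1)
  Color vertex 5 with color 1 (neighbor of 1)
  Color vertex 6 with color 1 (neighbor of 1)
  Color vertex 7 with color 1 (neighbor of 1)
  Color vertex 8 with color 1 (neighbor of 1)
  Color vertex 3 with color 0 (neighbor of 2)

Step 2: Conflict found! Vertices 2 and 4 are adjacent but have the same color.
This means the graph contains an odd cycle.

The graph is NOT bipartite.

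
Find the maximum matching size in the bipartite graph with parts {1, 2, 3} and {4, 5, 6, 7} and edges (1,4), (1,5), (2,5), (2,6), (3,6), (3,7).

Step 1: List the neighbors of each left vertex:
  1: 4, 5
  2: 5, 6
  3: 6, 7

Step 2: Greedily match left vertices, then look for augmenting paths:
  Match 1 -- 4
  Match 2 -- 5
  Match 3 -- 6
  No augmenting path remains.

Step 3: Verify this is maximum:
  Matching size 3 = min(|L|, |R|) = min(3, 4), which is an upper bound, so this matching is maximum.

Maximum matching: {(1,4), (2,5), (3,6)}
Size: 3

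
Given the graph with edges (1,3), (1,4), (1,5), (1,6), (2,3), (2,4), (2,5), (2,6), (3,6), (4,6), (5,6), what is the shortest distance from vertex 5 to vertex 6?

Step 1: Build adjacency list:
  1: 3, 4, 5, 6
  2: 3, 4, 5, 6
  3: 1, 2, 6
  4: 1, 2, 6
  5: 1, 2, 6
  6: 1, 2, 3, 4, 5

Step 2: BFS from vertex 5 to find shortest path to 6:
  vertex 1 reached at distance 1
  vertex 2 reached at distance 1
  vertex 6 reached at distance 1

Step 3: Shortest path: 5 -> 6
Path length: 1 edge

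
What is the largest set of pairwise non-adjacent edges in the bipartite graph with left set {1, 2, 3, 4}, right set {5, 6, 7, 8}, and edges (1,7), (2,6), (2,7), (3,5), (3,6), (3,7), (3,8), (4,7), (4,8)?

Step 1: List the neighbors of each left vertex:
  1: 7
  2: 6, 7
  3: 5, 6, 7, 8
  4: 7, 8

Step 2: Greedily match left vertices, then look for augmenting paths:
  Match 1 -- 7
  Match 2 -- 6
  Match 3 -- 5
  Match 4 -- 8
  No augmenting path remains.

Step 3: Verify this is maximum:
  Matching size 4 = min(|L|, |R|) = min(4, 4), which is an upper bound, so this matching is maximum.

Maximum matching: {(1,7), (2,6), (3,5), (4,8)}
Size: 4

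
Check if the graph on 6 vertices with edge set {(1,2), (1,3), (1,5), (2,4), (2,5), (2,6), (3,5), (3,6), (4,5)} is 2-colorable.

Step 1: Attempt 2-coloring using BFS:
  Start at vertex 1, assign color 0
  Color vertex 2 with color 1 (neighbor of 1)
  Color vertex 3 with color 1 (neighbor of 1)
  Color vertex 5 with color 1 (neighbor of 1)
  Color vertex 4 with color 0 (neighbor of 2)

Step 2: Conflict found! Vertices 2 and 5 are adjacent but have the same color.
This means the graph contains an odd cycle.

The graph is NOT bipartite.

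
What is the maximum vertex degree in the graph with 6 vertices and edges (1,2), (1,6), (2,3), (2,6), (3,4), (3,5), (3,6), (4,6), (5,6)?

Step 1: Count edges incident to each vertex:
  deg(1) = 2 (neighbors: 2, 6)
  deg(2) = 3 (neighbors: 1, 3, 6)
  deg(3) = 4 (neighbors: 2, 4, 5, 6)
  deg(4) = 2 (neighbors: 3, 6)
  deg(5) = 2 (neighbors: 3, 6)
  deg(6) = 5 (neighbors: 1, 2, 3, 4, 5)

Step 2: Find maximum:
  max(2, 3, 4, 2, 2, 5) = 5 (vertex 6)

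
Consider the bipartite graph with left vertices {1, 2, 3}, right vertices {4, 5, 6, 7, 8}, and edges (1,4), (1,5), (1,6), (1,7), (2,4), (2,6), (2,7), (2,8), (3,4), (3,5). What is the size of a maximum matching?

Step 1: List the neighbors of each left vertex:
  1: 4, 5, 6, 7
  2: 4, 6, 7, 8
  3: 4, 5

Step 2: Greedily match left vertices, then look for augmenting paths:
  Match 1 -- 4
  Match 2 -- 6
  Match 3 -- 5
  No augmenting path remains.

Step 3: Verify this is maximum:
  Matching size 3 = min(|L|, |R|) = min(3, 5), which is an upper bound, so this matching is maximum.

Maximum matching: {(1,4), (2,6), (3,5)}
Size: 3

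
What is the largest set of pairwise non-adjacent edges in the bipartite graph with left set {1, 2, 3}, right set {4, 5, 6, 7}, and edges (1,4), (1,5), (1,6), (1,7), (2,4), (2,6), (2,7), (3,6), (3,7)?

Step 1: List the neighbors of each left vertex:
  1: 4, 5, 6, 7
  2: 4, 6, 7
  3: 6, 7

Step 2: Greedily match left vertices, then look for augmenting paths:
  Match 1 -- 4
  Match 2 -- 6
  Match 3 -- 7
  No augmenting path remains.

Step 3: Verify this is maximum:
  Matching size 3 = min(|L|, |R|) = min(3, 4), which is an upper bound, so this matching is maximum.

Maximum matching: {(1,4), (2,6), (3,7)}
Size: 3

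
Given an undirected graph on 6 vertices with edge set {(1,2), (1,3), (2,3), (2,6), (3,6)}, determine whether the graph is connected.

Step 1: Build adjacency list from edges:
  1: 2, 3
  2: 1, 3, 6
  3: 1, 2, 6
  4: (none)
  5: (none)
  6: 2, 3

Step 2: Run BFS/DFS from vertex 1:
  Visited: {1, 2, 3, 6}
  Reached 4 of 6 vertices

Step 3: Only 4 of 6 vertices reached. Graph is disconnected.
Connected components: {1, 2, 3, 6}, {4}, {5}
Answer: No, the graph is not connected (3 components).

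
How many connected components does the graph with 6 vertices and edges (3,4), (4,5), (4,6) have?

Step 1: Build adjacency list from edges:
  1: (none)
  2: (none)
  3: 4
  4: 3, 5, 6
  5: 4
  6: 4

Step 2: Run BFS/DFS from vertex 1:
  Visited: {1}
  Reached 1 of 6 vertices

Step 3: Only 1 of 6 vertices reached. Graph is disconnected.
Connected components: {1}, {2}, {3, 4, 5, 6}
Number of connected components: 3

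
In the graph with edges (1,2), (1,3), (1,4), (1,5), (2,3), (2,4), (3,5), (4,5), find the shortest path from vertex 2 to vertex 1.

Step 1: Build adjacency list:
  1: 2, 3, 4, 5
  2: 1, 3, 4
  3: 1, 2, 5
  4: 1, 2, 5
  5: 1, 3, 4

Step 2: BFS from vertex 2 to find shortest path to 1:
  vertex 1 reached at distance 1

Step 3: Shortest path: 2 -> 1
Path length: 1 edge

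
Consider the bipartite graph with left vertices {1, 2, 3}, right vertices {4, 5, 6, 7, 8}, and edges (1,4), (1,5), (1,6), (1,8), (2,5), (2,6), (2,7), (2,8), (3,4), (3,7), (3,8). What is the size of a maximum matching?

Step 1: List the neighbors of each left vertex:
  1: 4, 5, 6, 8
  2: 5, 6, 7, 8
  3: 4, 7, 8

Step 2: Greedily match left vertices, then look for augmenting paths:
  Match 1 -- 4
  Match 2 -- 5
  Match 3 -- 7
  No augmenting path remains.

Step 3: Verify this is maximum:
  Matching size 3 = min(|L|, |R|) = min(3, 5), which is an upper bound, so this matching is maximum.

Maximum matching: {(1,4), (2,5), (3,7)}
Size: 3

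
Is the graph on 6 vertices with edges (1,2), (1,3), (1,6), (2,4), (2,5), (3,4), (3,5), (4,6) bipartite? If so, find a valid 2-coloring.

Step 1: Attempt 2-coloring using BFS:
  Start at vertex 1, assign color 0
  Color vertex 2 with color 1 (neighbor of 1)
  Color vertex 3 with color 1 (neighbor of 1)
  Color vertex 6 with color 1 (neighbor of 1)
  Color vertex 4 with color 0 (neighbor of 2)
  Color vertex 5 with color 0 (neighbor of 2)

Step 2: 2-coloring succeeded. No conflicts found.
  Set A (color 0): {1, 4, 5}
  Set B (color 1): {2, 3, 6}

The graph is bipartite with partition {1, 4, 5}, {2, 3, 6}.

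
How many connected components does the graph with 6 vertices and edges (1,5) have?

Step 1: Build adjacency list from edges:
  1: 5
  2: (none)
  3: (none)
  4: (none)
  5: 1
  6: (none)

Step 2: Run BFS/DFS from vertex 1:
  Visited: {1, 5}
  Reached 2 of 6 vertices

Step 3: Only 2 of 6 vertices reached. Graph is disconnected.
Connected components: {1, 5}, {2}, {3}, {4}, {6}
Number of connected components: 5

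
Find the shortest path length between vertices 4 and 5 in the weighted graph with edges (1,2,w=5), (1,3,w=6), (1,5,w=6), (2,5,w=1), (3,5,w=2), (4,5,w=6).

Step 1: Build adjacency list with weights:
  1: 2(w=5), 3(w=6), 5(w=6)
  2: 1(w=5), 5(w=1)
  3: 1(w=6), 5(w=2)
  4: 5(w=6)
  5: 1(w=6), 2(w=1), 3(w=2), 4(w=6)

Step 2: Apply Dijkstra's algorithm from vertex 4:
  Visit vertex 4 (distance=0)
    Update dist[5] = 6
  Visit vertex 5 (distance=6)
    Update dist[1] = 12
    Update dist[2] = 7
    Update dist[3] = 8

Step 3: Shortest path: 4 -> 5
Total weight: 6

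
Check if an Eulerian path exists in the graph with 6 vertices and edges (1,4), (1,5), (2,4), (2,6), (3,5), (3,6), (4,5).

Step 1: Find the degree of each vertex:
  deg(1) = 2
  deg(2) = 2
  deg(3) = 2
  deg(4) = 3
  deg(5) = 3
  deg(6) = 2

Step 2: Count vertices with odd degree:
  Odd-degree vertices: 4, 5 (2 total)

Step 3: Apply Euler's theorem:
  - Eulerian circuit exists iff graph is connected and all vertices have even degree
  - Eulerian path exists iff graph is connected and has 0 or 2 odd-degree vertices

Graph is connected with exactly 2 odd-degree vertices (4, 5).
Eulerian path exists (starting and ending at the odd-degree vertices), but no Eulerian circuit.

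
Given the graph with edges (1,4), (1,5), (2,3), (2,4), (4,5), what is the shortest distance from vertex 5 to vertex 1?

Step 1: Build adjacency list:
  1: 4, 5
  2: 3, 4
  3: 2
  4: 1, 2, 5
  5: 1, 4

Step 2: BFS from vertex 5 to find shortest path to 1:
  vertex 1 reached at distance 1

Step 3: Shortest path: 5 -> 1
Path length: 1 edge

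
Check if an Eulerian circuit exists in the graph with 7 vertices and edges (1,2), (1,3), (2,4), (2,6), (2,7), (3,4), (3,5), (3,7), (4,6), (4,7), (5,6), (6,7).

Step 1: Find the degree of each vertex:
  deg(1) = 2
  deg(2) = 4
  deg(3) = 4
  deg(4) = 4
  deg(5) = 2
  deg(6) = 4
  deg(7) = 4

Step 2: Count vertices with odd degree:
  All vertices have even degree (0 odd-degree vertices)

Step 3: Apply Euler's theorem:
  - Eulerian circuit exists iff graph is connected and all vertices have even degree
  - Eulerian path exists iff graph is connected and has 0 or 2 odd-degree vertices

Graph is connected with 0 odd-degree vertices.
Both Eulerian circuit and Eulerian path exist.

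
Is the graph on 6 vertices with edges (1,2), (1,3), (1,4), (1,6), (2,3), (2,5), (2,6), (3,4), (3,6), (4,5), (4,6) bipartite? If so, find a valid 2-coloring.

Step 1: Attempt 2-coloring using BFS:
  Start at vertex 1, assign color 0
  Color vertex 2 with color 1 (neighbor of 1)
  Color vertex 3 with color 1 (neighbor of 1)
  Color vertex 4 with color 1 (neighbor of 1)
  Color vertex 6 with color 1 (neighbor of 1)

Step 2: Conflict found! Vertices 2 and 3 are adjacent but have the same color.
This means the graph contains an odd cycle.

The graph is NOT bipartite.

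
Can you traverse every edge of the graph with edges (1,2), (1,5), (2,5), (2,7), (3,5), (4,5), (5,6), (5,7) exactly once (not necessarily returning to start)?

Step 1: Find the degree of each vertex:
  deg(1) = 2
  deg(2) = 3
  deg(3) = 1
  deg(4) = 1
  deg(5) = 6
  deg(6) = 1
  deg(7) = 2

Step 2: Count vertices with odd degree:
  Odd-degree vertices: 2, 3, 4, 6 (4 total)

Step 3: Apply Euler's theorem:
  - Eulerian circuit exists iff graph is connected and all vertices have even degree
  - Eulerian path exists iff graph is connected and has 0 or 2 odd-degree vertices

Graph has 4 odd-degree vertices (need 0 or 2).
Neither Eulerian path nor Eulerian circuit exists.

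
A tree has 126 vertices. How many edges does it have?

A tree on n vertices always has exactly n - 1 edges.
For n = 126: edges = 126 - 1 = 125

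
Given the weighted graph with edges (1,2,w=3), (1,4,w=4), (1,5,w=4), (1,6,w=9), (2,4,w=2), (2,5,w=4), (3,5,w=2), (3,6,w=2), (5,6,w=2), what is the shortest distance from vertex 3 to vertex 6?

Step 1: Build adjacency list with weights:
  1: 2(w=3), 4(w=4), 5(w=4), 6(w=9)
  2: 1(w=3), 4(w=2), 5(w=4)
  3: 5(w=2), 6(w=2)
  4: 1(w=4), 2(w=2)
  5: 1(w=4), 2(w=4), 3(w=2), 6(w=2)
  6: 1(w=9), 3(w=2), 5(w=2)

Step 2: Apply Dijkstra's algorithm from vertex 3:
  Visit vertex 3 (distance=0)
    Update dist[5] = 2
    Update dist[6] = 2
  Visit vertex 5 (distance=2)
    Update dist[1] = 6
    Update dist[2] = 6
  Visit vertex 6 (distance=2)

Step 3: Shortest path: 3 -> 6
Total weight: 2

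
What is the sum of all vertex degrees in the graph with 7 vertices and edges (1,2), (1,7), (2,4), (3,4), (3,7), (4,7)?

Step 1: Count edges incident to each vertex:
  deg(1) = 2 (neighbors: 2, 7)
  deg(2) = 2 (neighbors: 1, 4)
  deg(3) = 2 (neighbors: 4, 7)
  deg(4) = 3 (neighbors: 2, 3, 7)
  deg(5) = 0 (neighbors: none)
  deg(6) = 0 (neighbors: none)
  deg(7) = 3 (neighbors: 1, 3, 4)

Step 2: Sum all degrees:
  2 + 2 + 2 + 3 + 0 + 0 + 3 = 12

Verification: sum of degrees = 2 * |E| = 2 * 6 = 12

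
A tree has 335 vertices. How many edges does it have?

A tree on n vertices always has exactly n - 1 edges.
For n = 335: edges = 335 - 1 = 334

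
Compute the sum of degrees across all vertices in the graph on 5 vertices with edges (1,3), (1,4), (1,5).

Step 1: Count edges incident to each vertex:
  deg(1) = 3 (neighbors: 3, 4, 5)
  deg(2) = 0 (neighbors: none)
  deg(3) = 1 (neighbors: 1)
  deg(4) = 1 (neighbors: 1)
  deg(5) = 1 (neighbors: 1)

Step 2: Sum all degrees:
  3 + 0 + 1 + 1 + 1 = 6

Verification: sum of degrees = 2 * |E| = 2 * 3 = 6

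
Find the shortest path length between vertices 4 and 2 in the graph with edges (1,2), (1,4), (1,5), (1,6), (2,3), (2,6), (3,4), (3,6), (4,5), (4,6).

Step 1: Build adjacency list:
  1: 2, 4, 5, 6
  2: 1, 3, 6
  3: 2, 4, 6
  4: 1, 3, 5, 6
  5: 1, 4
  6: 1, 2, 3, 4

Step 2: BFS from vertex 4 to find shortest path to 2:
  vertex 1 reached at distance 1
  vertex 3 reached at distance 1
  vertex 5 reached at distance 1
  vertex 6 reached at distance 1
  vertex 2 reached at distance 2

Step 3: Shortest path: 4 -> 1 -> 2
Path length: 2 edges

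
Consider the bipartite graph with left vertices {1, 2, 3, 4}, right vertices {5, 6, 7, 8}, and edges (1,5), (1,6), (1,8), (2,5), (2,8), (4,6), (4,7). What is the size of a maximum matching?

Step 1: List the neighbors of each left vertex:
  1: 5, 6, 8
  2: 5, 8
  3: (none)
  4: 6, 7

Step 2: Greedily match left vertices, then look for augmenting paths:
  Match 1 -- 5
  Match 2 -- 8
  Match 4 -- 6
  No augmenting path remains.

Step 3: Verify this is maximum:
  Matching has size 3. The vertex set {1, 2, 4} covers every edge and has size 3; any matching has at most one edge per cover vertex, so 3 is maximum (König's theorem).

Maximum matching: {(1,5), (2,8), (4,6)}
Size: 3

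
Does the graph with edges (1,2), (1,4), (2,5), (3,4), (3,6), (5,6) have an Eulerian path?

Step 1: Find the degree of each vertex:
  deg(1) = 2
  deg(2) = 2
  deg(3) = 2
  deg(4) = 2
  deg(5) = 2
  deg(6) = 2

Step 2: Count vertices with odd degree:
  All vertices have even degree (0 odd-degree vertices)

Step 3: Apply Euler's theorem:
  - Eulerian circuit exists iff graph is connected and all vertices have even degree
  - Eulerian path exists iff graph is connected and has 0 or 2 odd-degree vertices

Graph is connected with 0 odd-degree vertices.
Both Eulerian circuit and Eulerian path exist.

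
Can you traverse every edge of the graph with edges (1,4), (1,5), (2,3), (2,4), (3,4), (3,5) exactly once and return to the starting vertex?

Step 1: Find the degree of each vertex:
  deg(1) = 2
  deg(2) = 2
  deg(3) = 3
  deg(4) = 3
  deg(5) = 2

Step 2: Count vertices with odd degree:
  Odd-degree vertices: 3, 4 (2 total)

Step 3: Apply Euler's theorem:
  - Eulerian circuit exists iff graph is connected and all vertices have even degree
  - Eulerian path exists iff graph is connected and has 0 or 2 odd-degree vertices

Graph is connected with exactly 2 odd-degree vertices (3, 4).
Eulerian path exists (starting and ending at the odd-degree vertices), but no Eulerian circuit.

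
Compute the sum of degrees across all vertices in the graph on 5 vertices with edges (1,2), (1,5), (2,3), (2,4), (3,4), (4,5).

Step 1: Count edges incident to each vertex:
  deg(1) = 2 (neighbors: 2, 5)
  deg(2) = 3 (neighbors: 1, 3, 4)
  deg(3) = 2 (neighbors: 2, 4)
  deg(4) = 3 (neighbors: 2, 3, 5)
  deg(5) = 2 (neighbors: 1, 4)

Step 2: Sum all degrees:
  2 + 3 + 2 + 3 + 2 = 12

Verification: sum of degrees = 2 * |E| = 2 * 6 = 12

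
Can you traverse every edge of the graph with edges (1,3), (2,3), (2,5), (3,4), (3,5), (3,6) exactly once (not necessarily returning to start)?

Step 1: Find the degree of each vertex:
  deg(1) = 1
  deg(2) = 2
  deg(3) = 5
  deg(4) = 1
  deg(5) = 2
  deg(6) = 1

Step 2: Count vertices with odd degree:
  Odd-degree vertices: 1, 3, 4, 6 (4 total)

Step 3: Apply Euler's theorem:
  - Eulerian circuit exists iff graph is connected and all vertices have even degree
  - Eulerian path exists iff graph is connected and has 0 or 2 odd-degree vertices

Graph has 4 odd-degree vertices (need 0 or 2).
Neither Eulerian path nor Eulerian circuit exists.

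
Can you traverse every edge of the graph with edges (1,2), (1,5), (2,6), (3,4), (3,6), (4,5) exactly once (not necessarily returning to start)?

Step 1: Find the degree of each vertex:
  deg(1) = 2
  deg(2) = 2
  deg(3) = 2
  deg(4) = 2
  deg(5) = 2
  deg(6) = 2

Step 2: Count vertices with odd degree:
  All vertices have even degree (0 odd-degree vertices)

Step 3: Apply Euler's theorem:
  - Eulerian circuit exists iff graph is connected and all vertices have even degree
  - Eulerian path exists iff graph is connected and has 0 or 2 odd-degree vertices

Graph is connected with 0 odd-degree vertices.
Both Eulerian circuit and Eulerian path exist.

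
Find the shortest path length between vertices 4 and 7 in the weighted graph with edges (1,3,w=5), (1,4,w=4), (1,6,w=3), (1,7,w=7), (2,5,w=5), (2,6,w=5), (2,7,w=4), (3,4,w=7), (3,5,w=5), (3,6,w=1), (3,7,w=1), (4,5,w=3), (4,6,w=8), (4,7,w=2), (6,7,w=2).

Step 1: Build adjacency list with weights:
  1: 3(w=5), 4(w=4), 6(w=3), 7(w=7)
  2: 5(w=5), 6(w=5), 7(w=4)
  3: 1(w=5), 4(w=7), 5(w=5), 6(w=1), 7(w=1)
  4: 1(w=4), 3(w=7), 5(w=3), 6(w=8), 7(w=2)
  5: 2(w=5), 3(w=5), 4(w=3)
  6: 1(w=3), 2(w=5), 3(w=1), 4(w=8), 7(w=2)
  7: 1(w=7), 2(w=4), 3(w=1), 4(w=2), 6(w=2)

Step 2: Apply Dijkstra's algorithm from vertex 4:
  Visit vertex 4 (distance=0)
    Update dist[1] = 4
    Update dist[3] = 7
    Update dist[5] = 3
    Update dist[6] = 8
    Update dist[7] = 2
  Visit vertex 7 (distance=2)
    Update dist[2] = 6
    Update dist[3] = 3
    Update dist[6] = 4

Step 3: Shortest path: 4 -> 7
Total weight: 2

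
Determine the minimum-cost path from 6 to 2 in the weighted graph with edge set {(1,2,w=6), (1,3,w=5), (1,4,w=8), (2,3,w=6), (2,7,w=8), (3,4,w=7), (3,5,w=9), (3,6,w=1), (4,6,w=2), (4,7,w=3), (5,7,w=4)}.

Step 1: Build adjacency list with weights:
  1: 2(w=6), 3(w=5), 4(w=8)
  2: 1(w=6), 3(w=6), 7(w=8)
  3: 1(w=5), 2(w=6), 4(w=7), 5(w=9), 6(w=1)
  4: 1(w=8), 3(w=7), 6(w=2), 7(w=3)
  5: 3(w=9), 7(w=4)
  6: 3(w=1), 4(w=2)
  7: 2(w=8), 4(w=3), 5(w=4)

Step 2: Apply Dijkstra's algorithm from vertex 6:
  Visit vertex 6 (distance=0)
    Update dist[3] = 1
    Update dist[4] = 2
  Visit vertex 3 (distance=1)
    Update dist[1] = 6
    Update dist[2] = 7
    Update dist[5] = 10
  Visit vertex 4 (distance=2)
    Update dist[7] = 5
  Visit vertex 7 (distance=5)
    Update dist[5] = 9
  Visit vertex 1 (distance=6)
  Visit vertex 2 (distance=7)

Step 3: Shortest path: 6 -> 3 -> 2
Total weight: 1 + 6 = 7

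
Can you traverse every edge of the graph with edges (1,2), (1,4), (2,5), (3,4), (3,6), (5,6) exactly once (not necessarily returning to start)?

Step 1: Find the degree of each vertex:
  deg(1) = 2
  deg(2) = 2
  deg(3) = 2
  deg(4) = 2
  deg(5) = 2
  deg(6) = 2

Step 2: Count vertices with odd degree:
  All vertices have even degree (0 odd-degree vertices)

Step 3: Apply Euler's theorem:
  - Eulerian circuit exists iff graph is connected and all vertices have even degree
  - Eulerian path exists iff graph is connected and has 0 or 2 odd-degree vertices

Graph is connected with 0 odd-degree vertices.
Both Eulerian circuit and Eulerian path exist.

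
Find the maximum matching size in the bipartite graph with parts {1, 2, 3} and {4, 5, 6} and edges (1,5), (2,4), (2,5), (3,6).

Step 1: List the neighbors of each left vertex:
  1: 5
  2: 4, 5
  3: 6

Step 2: Greedily match left vertices, then look for augmenting paths:
  Match 1 -- 5
  Match 2 -- 4
  Match 3 -- 6
  No augmenting path remains.

Step 3: Verify this is maximum:
  Matching size 3 = min(|L|, |R|) = min(3, 3), which is an upper bound, so this matching is maximum.

Maximum matching: {(1,5), (2,4), (3,6)}
Size: 3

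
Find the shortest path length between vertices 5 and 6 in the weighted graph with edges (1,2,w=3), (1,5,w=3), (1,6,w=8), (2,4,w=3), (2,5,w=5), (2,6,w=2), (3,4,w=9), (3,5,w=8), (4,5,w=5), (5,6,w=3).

Step 1: Build adjacency list with weights:
  1: 2(w=3), 5(w=3), 6(w=8)
  2: 1(w=3), 4(w=3), 5(w=5), 6(w=2)
  3: 4(w=9), 5(w=8)
  4: 2(w=3), 3(w=9), 5(w=5)
  5: 1(w=3), 2(w=5), 3(w=8), 4(w=5), 6(w=3)
  6: 1(w=8), 2(w=2), 5(w=3)

Step 2: Apply Dijkstra's algorithm from vertex 5:
  Visit vertex 5 (distance=0)
    Update dist[1] = 3
    Update dist[2] = 5
    Update dist[3] = 8
    Update dist[4] = 5
    Update dist[6] = 3
  Visit vertex 1 (distance=3)
  Visit vertex 6 (distance=3)

Step 3: Shortest path: 5 -> 6
Total weight: 3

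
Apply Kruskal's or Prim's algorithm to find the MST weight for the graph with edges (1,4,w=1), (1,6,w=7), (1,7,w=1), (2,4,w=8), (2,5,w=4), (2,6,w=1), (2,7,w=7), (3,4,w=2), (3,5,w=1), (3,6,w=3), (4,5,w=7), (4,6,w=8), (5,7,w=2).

Apply Kruskal's algorithm (sort edges by weight, add if no cycle):

Sorted edges by weight:
  (1,4) w=1
  (1,7) w=1
  (2,6) w=1
  (3,5) w=1
  (3,4) w=2
  (5,7) w=2
  (3,6) w=3
  (2,5) w=4
  (1,6) w=7
  (2,7) w=7
  (4,5) w=7
  (2,4) w=8
  (4,6) w=8

Add edge (1,4) w=1 -- no cycle. Running total: 1
Add edge (1,7) w=1 -- no cycle. Running total: 2
Add edge (2,6) w=1 -- no cycle. Running total: 3
Add edge (3,5) w=1 -- no cycle. Running total: 4
Add edge (3,4) w=2 -- no cycle. Running total: 6
Skip edge (5,7) w=2 -- would create cycle
Add edge (3,6) w=3 -- no cycle. Running total: 9

MST edges: (1,4,w=1), (1,7,w=1), (2,6,w=1), (3,5,w=1), (3,4,w=2), (3,6,w=3)
Total MST weight: 1 + 1 + 1 + 1 + 2 + 3 = 9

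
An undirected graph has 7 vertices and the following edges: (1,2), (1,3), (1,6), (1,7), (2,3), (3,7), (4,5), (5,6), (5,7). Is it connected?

Step 1: Build adjacency list from edges:
  1: 2, 3, 6, 7
  2: 1, 3
  3: 1, 2, 7
  4: 5
  5: 4, 6, 7
  6: 1, 5
  7: 1, 3, 5

Step 2: Run BFS/DFS from vertex 1:
  Visited: {1, 2, 3, 6, 7, 5, 4}
  Reached 7 of 7 vertices

Step 3: All 7 vertices reached from vertex 1, so the graph is connected.
Answer: Yes, the graph is connected.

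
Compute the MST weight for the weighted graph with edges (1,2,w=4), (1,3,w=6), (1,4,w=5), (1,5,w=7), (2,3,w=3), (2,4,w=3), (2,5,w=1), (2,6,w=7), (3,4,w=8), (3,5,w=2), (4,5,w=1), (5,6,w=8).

Apply Kruskal's algorithm (sort edges by weight, add if no cycle):

Sorted edges by weight:
  (2,5) w=1
  (4,5) w=1
  (3,5) w=2
  (2,3) w=3
  (2,4) w=3
  (1,2) w=4
  (1,4) w=5
  (1,3) w=6
  (1,5) w=7
  (2,6) w=7
  (3,4) w=8
  (5,6) w=8

Add edge (2,5) w=1 -- no cycle. Running total: 1
Add edge (4,5) w=1 -- no cycle. Running total: 2
Add edge (3,5) w=2 -- no cycle. Running total: 4
Skip edge (2,3) w=3 -- would create cycle
Skip edge (2,4) w=3 -- would create cycle
Add edge (1,2) w=4 -- no cycle. Running total: 8
Skip edge (1,4) w=5 -- would create cycle
Skip edge (1,3) w=6 -- would create cycle
Skip edge (1,5) w=7 -- would create cycle
Add edge (2,6) w=7 -- no cycle. Running total: 15

MST edges: (2,5,w=1), (4,5,w=1), (3,5,w=2), (1,2,w=4), (2,6,w=7)
Total MST weight: 1 + 1 + 2 + 4 + 7 = 15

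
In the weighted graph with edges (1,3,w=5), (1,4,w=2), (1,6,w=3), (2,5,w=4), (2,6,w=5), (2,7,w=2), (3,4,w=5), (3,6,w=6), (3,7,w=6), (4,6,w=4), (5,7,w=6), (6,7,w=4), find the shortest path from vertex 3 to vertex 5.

Step 1: Build adjacency list with weights:
  1: 3(w=5), 4(w=2), 6(w=3)
  2: 5(w=4), 6(w=5), 7(w=2)
  3: 1(w=5), 4(w=5), 6(w=6), 7(w=6)
  4: 1(w=2), 3(w=5), 6(w=4)
  5: 2(w=4), 7(w=6)
  6: 1(w=3), 2(w=5), 3(w=6), 4(w=4), 7(w=4)
  7: 2(w=2), 3(w=6), 5(w=6), 6(w=4)

Step 2: Apply Dijkstra's algorithm from vertex 3:
  Visit vertex 3 (distance=0)
    Update dist[1] = 5
    Update dist[4] = 5
    Update dist[6] = 6
    Update dist[7] = 6
  Visit vertex 1 (distance=5)
  Visit vertex 4 (distance=5)
  Visit vertex 6 (distance=6)
    Update dist[2] = 11
  Visit vertex 7 (distance=6)
    Update dist[2] = 8
    Update dist[5] = 12
  Visit vertex 2 (distance=8)
  Visit vertex 5 (distance=12)

Step 3: Shortest path: 3 -> 7 -> 5
Total weight: 6 + 6 = 12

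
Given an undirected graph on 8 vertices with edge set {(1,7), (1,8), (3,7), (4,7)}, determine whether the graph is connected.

Step 1: Build adjacency list from edges:
  1: 7, 8
  2: (none)
  3: 7
  4: 7
  5: (none)
  6: (none)
  7: 1, 3, 4
  8: 1

Step 2: Run BFS/DFS from vertex 1:
  Visited: {1, 7, 8, 3, 4}
  Reached 5 of 8 vertices

Step 3: Only 5 of 8 vertices reached. Graph is disconnected.
Connected components: {1, 3, 4, 7, 8}, {2}, {5}, {6}
Answer: No, the graph is not connected (4 components).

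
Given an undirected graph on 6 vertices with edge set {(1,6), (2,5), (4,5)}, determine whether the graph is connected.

Step 1: Build adjacency list from edges:
  1: 6
  2: 5
  3: (none)
  4: 5
  5: 2, 4
  6: 1

Step 2: Run BFS/DFS from vertex 1:
  Visited: {1, 6}
  Reached 2 of 6 vertices

Step 3: Only 2 of 6 vertices reached. Graph is disconnected.
Connected components: {1, 6}, {2, 4, 5}, {3}
Answer: No, the graph is not connected (3 components).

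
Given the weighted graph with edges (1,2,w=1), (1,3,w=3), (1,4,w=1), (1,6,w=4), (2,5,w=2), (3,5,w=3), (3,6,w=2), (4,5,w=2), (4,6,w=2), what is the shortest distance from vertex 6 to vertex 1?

Step 1: Build adjacency list with weights:
  1: 2(w=1), 3(w=3), 4(w=1), 6(w=4)
  2: 1(w=1), 5(w=2)
  3: 1(w=3), 5(w=3), 6(w=2)
  4: 1(w=1), 5(w=2), 6(w=2)
  5: 2(w=2), 3(w=3), 4(w=2)
  6: 1(w=4), 3(w=2), 4(w=2)

Step 2: Apply Dijkstra's algorithm from vertex 6:
  Visit vertex 6 (distance=0)
    Update dist[1] = 4
    Update dist[3] = 2
    Update dist[4] = 2
  Visit vertex 3 (distance=2)
    Update dist[5] = 5
  Visit vertex 4 (distance=2)
    Update dist[1] = 3
    Update dist[5] = 4
  Visit vertex 1 (distance=3)
    Update dist[2] = 4

Step 3: Shortest path: 6 -> 4 -> 1
Total weight: 2 + 1 = 3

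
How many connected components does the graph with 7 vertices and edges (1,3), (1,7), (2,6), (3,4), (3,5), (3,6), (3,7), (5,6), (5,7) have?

Step 1: Build adjacency list from edges:
  1: 3, 7
  2: 6
  3: 1, 4, 5, 6, 7
  4: 3
  5: 3, 6, 7
  6: 2, 3, 5
  7: 1, 3, 5

Step 2: Run BFS/DFS from vertex 1:
  Visited: {1, 3, 7, 4, 5, 6, 2}
  Reached 7 of 7 vertices

Step 3: All 7 vertices reached from vertex 1, so the graph is connected.
Number of connected components: 1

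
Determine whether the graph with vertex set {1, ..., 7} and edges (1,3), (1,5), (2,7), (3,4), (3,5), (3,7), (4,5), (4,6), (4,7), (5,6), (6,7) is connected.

Step 1: Build adjacency list from edges:
  1: 3, 5
  2: 7
  3: 1, 4, 5, 7
  4: 3, 5, 6, 7
  5: 1, 3, 4, 6
  6: 4, 5, 7
  7: 2, 3, 4, 6

Step 2: Run BFS/DFS from vertex 1:
  Visited: {1, 3, 5, 4, 7, 6, 2}
  Reached 7 of 7 vertices

Step 3: All 7 vertices reached from vertex 1, so the graph is connected.
Answer: Yes, the graph is connected.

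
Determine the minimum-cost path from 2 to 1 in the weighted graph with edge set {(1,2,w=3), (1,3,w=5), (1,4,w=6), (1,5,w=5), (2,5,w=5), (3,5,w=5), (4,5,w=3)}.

Step 1: Build adjacency list with weights:
  1: 2(w=3), 3(w=5), 4(w=6), 5(w=5)
  2: 1(w=3), 5(w=5)
  3: 1(w=5), 5(w=5)
  4: 1(w=6), 5(w=3)
  5: 1(w=5), 2(w=5), 3(w=5), 4(w=3)

Step 2: Apply Dijkstra's algorithm from vertex 2:
  Visit vertex 2 (distance=0)
    Update dist[1] = 3
    Update dist[5] = 5
  Visit vertex 1 (distance=3)
    Update dist[3] = 8
    Update dist[4] = 9

Step 3: Shortest path: 2 -> 1
Total weight: 3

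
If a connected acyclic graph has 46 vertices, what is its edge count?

A tree on n vertices always has exactly n - 1 edges.
For n = 46: edges = 46 - 1 = 45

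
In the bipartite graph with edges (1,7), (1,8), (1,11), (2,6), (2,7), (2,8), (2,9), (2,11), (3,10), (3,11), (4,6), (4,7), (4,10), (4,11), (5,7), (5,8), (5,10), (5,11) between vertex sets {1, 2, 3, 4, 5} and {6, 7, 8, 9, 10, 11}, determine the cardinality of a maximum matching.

Step 1: List the neighbors of each left vertex:
  1: 7, 8, 11
  2: 6, 7, 8, 9, 11
  3: 10, 11
  4: 6, 7, 10, 11
  5: 7, 8, 10, 11

Step 2: Greedily match left vertices, then look for augmenting paths:
  Match 1 -- 7
  Match 2 -- 6
  Match 3 -- 10
  Match 4 -- 11
  Match 5 -- 8
  No augmenting path remains.

Step 3: Verify this is maximum:
  Matching size 5 = min(|L|, |R|) = min(5, 6), which is an upper bound, so this matching is maximum.

Maximum matching: {(1,7), (2,6), (3,10), (4,11), (5,8)}
Size: 5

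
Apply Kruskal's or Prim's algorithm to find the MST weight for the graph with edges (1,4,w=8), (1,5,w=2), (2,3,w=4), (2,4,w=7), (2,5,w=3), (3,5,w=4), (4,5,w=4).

Apply Kruskal's algorithm (sort edges by weight, add if no cycle):

Sorted edges by weight:
  (1,5) w=2
  (2,5) w=3
  (2,3) w=4
  (3,5) w=4
  (4,5) w=4
  (2,4) w=7
  (1,4) w=8

Add edge (1,5) w=2 -- no cycle. Running total: 2
Add edge (2,5) w=3 -- no cycle. Running total: 5
Add edge (2,3) w=4 -- no cycle. Running total: 9
Skip edge (3,5) w=4 -- would create cycle
Add edge (4,5) w=4 -- no cycle. Running total: 13

MST edges: (1,5,w=2), (2,5,w=3), (2,3,w=4), (4,5,w=4)
Total MST weight: 2 + 3 + 4 + 4 = 13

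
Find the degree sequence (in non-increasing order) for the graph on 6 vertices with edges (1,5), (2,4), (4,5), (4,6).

Step 1: Count edges incident to each vertex:
  deg(1) = 1 (neighbors: 5)
  deg(2) = 1 (neighbors: 4)
  deg(3) = 0 (neighbors: none)
  deg(4) = 3 (neighbors: 2, 5, 6)
  deg(5) = 2 (neighbors: 1, 4)
  deg(6) = 1 (neighbors: 4)

Step 2: Sort degrees in non-increasing order:
  Degrees: [1, 1, 0, 3, 2, 1] -> sorted: [3, 2, 1, 1, 1, 0]

Degree sequence: [3, 2, 1, 1, 1, 0]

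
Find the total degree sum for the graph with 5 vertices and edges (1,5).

Step 1: Count edges incident to each vertex:
  deg(1) = 1 (neighbors: 5)
  deg(2) = 0 (neighbors: none)
  deg(3) = 0 (neighbors: none)
  deg(4) = 0 (neighbors: none)
  deg(5) = 1 (neighbors: 1)

Step 2: Sum all degrees:
  1 + 0 + 0 + 0 + 1 = 2

Verification: sum of degrees = 2 * |E| = 2 * 1 = 2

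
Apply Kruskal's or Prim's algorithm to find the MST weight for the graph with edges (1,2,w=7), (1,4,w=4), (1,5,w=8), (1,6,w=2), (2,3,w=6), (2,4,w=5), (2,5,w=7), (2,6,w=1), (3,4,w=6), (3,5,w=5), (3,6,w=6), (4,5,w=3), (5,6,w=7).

Apply Kruskal's algorithm (sort edges by weight, add if no cycle):

Sorted edges by weight:
  (2,6) w=1
  (1,6) w=2
  (4,5) w=3
  (1,4) w=4
  (2,4) w=5
  (3,5) w=5
  (2,3) w=6
  (3,4) w=6
  (3,6) w=6
  (1,2) w=7
  (2,5) w=7
  (5,6) w=7
  (1,5) w=8

Add edge (2,6) w=1 -- no cycle. Running total: 1
Add edge (1,6) w=2 -- no cycle. Running total: 3
Add edge (4,5) w=3 -- no cycle. Running total: 6
Add edge (1,4) w=4 -- no cycle. Running total: 10
Skip edge (2,4) w=5 -- would create cycle
Add edge (3,5) w=5 -- no cycle. Running total: 15

MST edges: (2,6,w=1), (1,6,w=2), (4,5,w=3), (1,4,w=4), (3,5,w=5)
Total MST weight: 1 + 2 + 3 + 4 + 5 = 15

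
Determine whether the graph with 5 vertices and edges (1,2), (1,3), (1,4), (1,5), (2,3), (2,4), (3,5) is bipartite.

Step 1: Attempt 2-coloring using BFS:
  Start at vertex 1, assign color 0
  Color vertex 2 with color 1 (neighbor of 1)
  Color vertex 3 with color 1 (neighbor of 1)
  Color vertex 4 with color 1 (neighbor of 1)
  Color vertex 5 with color 1 (neighbor of 1)

Step 2: Conflict found! Vertices 2 and 3 are adjacent but have the same color.
This means the graph contains an odd cycle.

The graph is NOT bipartite.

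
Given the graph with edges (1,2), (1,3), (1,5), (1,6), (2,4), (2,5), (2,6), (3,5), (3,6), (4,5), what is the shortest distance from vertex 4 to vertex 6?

Step 1: Build adjacency list:
  1: 2, 3, 5, 6
  2: 1, 4, 5, 6
  3: 1, 5, 6
  4: 2, 5
  5: 1, 2, 3, 4
  6: 1, 2, 3

Step 2: BFS from vertex 4 to find shortest path to 6:
  vertex 2 reached at distance 1
  vertex 5 reached at distance 1
  vertex 1 reached at distance 2
  vertex 6 reached at distance 2

Step 3: Shortest path: 4 -> 2 -> 6
Path length: 2 edges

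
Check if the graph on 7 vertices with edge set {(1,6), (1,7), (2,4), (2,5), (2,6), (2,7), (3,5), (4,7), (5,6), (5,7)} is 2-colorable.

Step 1: Attempt 2-coloring using BFS:
  Start at vertex 1, assign color 0
  Color vertex 6 with color 1 (neighbor of 1)
  Color vertex 7 with color 1 (neighbor of 1)
  Color vertex 2 with color 0 (neighbor of 6)
  Color vertex 5 with color 0 (neighbor of 6)
  Color vertex 4 with color 0 (neighbor of 7)

Step 2: Conflict found! Vertices 2 and 4 are adjacent but have the same color.
This means the graph contains an odd cycle.

The graph is NOT bipartite.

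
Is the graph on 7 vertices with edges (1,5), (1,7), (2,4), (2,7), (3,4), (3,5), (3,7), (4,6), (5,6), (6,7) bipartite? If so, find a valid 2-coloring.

Step 1: Attempt 2-coloring using BFS:
  Start at vertex 1, assign color 0
  Color vertex 5 with color 1 (neighbor of 1)
  Color vertex 7 with color 1 (neighbor of 1)
  Color vertex 3 with color 0 (neighbor of 5)
  Color vertex 6 with color 0 (neighbor of 5)
  Color vertex 2 with color 0 (neighbor of 7)
  Color vertex 4 with color 1 (neighbor of 3)

Step 2: 2-coloring succeeded. No conflicts found.
  Set A (color 0): {1, 2, 3, 6}
  Set B (color 1): {4, 5, 7}

The graph is bipartite with partition {1, 2, 3, 6}, {4, 5, 7}.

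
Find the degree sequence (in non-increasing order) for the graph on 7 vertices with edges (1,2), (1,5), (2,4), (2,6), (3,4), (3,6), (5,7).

Step 1: Count edges incident to each vertex:
  deg(1) = 2 (neighbors: 2, 5)
  deg(2) = 3 (neighbors: 1, 4, 6)
  deg(3) = 2 (neighbors: 4, 6)
  deg(4) = 2 (neighbors: 2, 3)
  deg(5) = 2 (neighbors: 1, 7)
  deg(6) = 2 (neighbors: 2, 3)
  deg(7) = 1 (neighbors: 5)

Step 2: Sort degrees in non-increasing order:
  Degrees: [2, 3, 2, 2, 2, 2, 1] -> sorted: [3, 2, 2, 2, 2, 2, 1]

Degree sequence: [3, 2, 2, 2, 2, 2, 1]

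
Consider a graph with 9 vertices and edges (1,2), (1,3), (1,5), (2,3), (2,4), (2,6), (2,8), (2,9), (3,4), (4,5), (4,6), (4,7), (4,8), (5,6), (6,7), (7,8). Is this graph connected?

Step 1: Build adjacency list from edges:
  1: 2, 3, 5
  2: 1, 3, 4, 6, 8, 9
  3: 1, 2, 4
  4: 2, 3, 5, 6, 7, 8
  5: 1, 4, 6
  6: 2, 4, 5, 7
  7: 4, 6, 8
  8: 2, 4, 7
  9: 2

Step 2: Run BFS/DFS from vertex 1:
  Visited: {1, 2, 3, 5, 4, 6, 8, 9, 7}
  Reached 9 of 9 vertices

Step 3: All 9 vertices reached from vertex 1, so the graph is connected.
Answer: Yes, the graph is connected.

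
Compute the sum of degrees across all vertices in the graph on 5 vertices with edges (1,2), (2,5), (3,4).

Step 1: Count edges incident to each vertex:
  deg(1) = 1 (neighbors: 2)
  deg(2) = 2 (neighbors: 1, 5)
  deg(3) = 1 (neighbors: 4)
  deg(4) = 1 (neighbors: 3)
  deg(5) = 1 (neighbors: 2)

Step 2: Sum all degrees:
  1 + 2 + 1 + 1 + 1 = 6

Verification: sum of degrees = 2 * |E| = 2 * 3 = 6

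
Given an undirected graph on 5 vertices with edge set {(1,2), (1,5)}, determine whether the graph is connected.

Step 1: Build adjacency list from edges:
  1: 2, 5
  2: 1
  3: (none)
  4: (none)
  5: 1

Step 2: Run BFS/DFS from vertex 1:
  Visited: {1, 2, 5}
  Reached 3 of 5 vertices

Step 3: Only 3 of 5 vertices reached. Graph is disconnected.
Connected components: {1, 2, 5}, {3}, {4}
Answer: No, the graph is not connected (3 components).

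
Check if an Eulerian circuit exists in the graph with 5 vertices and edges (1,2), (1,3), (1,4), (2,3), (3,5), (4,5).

Step 1: Find the degree of each vertex:
  deg(1) = 3
  deg(2) = 2
  deg(3) = 3
  deg(4) = 2
  deg(5) = 2

Step 2: Count vertices with odd degree:
  Odd-degree vertices: 1, 3 (2 total)

Step 3: Apply Euler's theorem:
  - Eulerian circuit exists iff graph is connected and all vertices have even degree
  - Eulerian path exists iff graph is connected and has 0 or 2 odd-degree vertices

Graph is connected with exactly 2 odd-degree vertices (1, 3).
Eulerian path exists (starting and ending at the odd-degree vertices), but no Eulerian circuit.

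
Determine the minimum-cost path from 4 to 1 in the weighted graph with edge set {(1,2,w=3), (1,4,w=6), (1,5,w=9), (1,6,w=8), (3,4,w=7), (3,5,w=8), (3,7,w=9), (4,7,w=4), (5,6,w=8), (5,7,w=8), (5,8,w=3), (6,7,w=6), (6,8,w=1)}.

Step 1: Build adjacency list with weights:
  1: 2(w=3), 4(w=6), 5(w=9), 6(w=8)
  2: 1(w=3)
  3: 4(w=7), 5(w=8), 7(w=9)
  4: 1(w=6), 3(w=7), 7(w=4)
  5: 1(w=9), 3(w=8), 6(w=8), 7(w=8), 8(w=3)
  6: 1(w=8), 5(w=8), 7(w=6), 8(w=1)
  7: 3(w=9), 4(w=4), 5(w=8), 6(w=6)
  8: 5(w=3), 6(w=1)

Step 2: Apply Dijkstra's algorithm from vertex 4:
  Visit vertex 4 (distance=0)
    Update dist[1] = 6
    Update dist[3] = 7
    Update dist[7] = 4
  Visit vertex 7 (distance=4)
    Update dist[5] = 12
    Update dist[6] = 10
  Visit vertex 1 (distance=6)
    Update dist[2] = 9

Step 3: Shortest path: 4 -> 1
Total weight: 6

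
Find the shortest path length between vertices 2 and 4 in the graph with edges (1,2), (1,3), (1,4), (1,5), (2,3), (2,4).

Step 1: Build adjacency list:
  1: 2, 3, 4, 5
  2: 1, 3, 4
  3: 1, 2
  4: 1, 2
  5: 1

Step 2: BFS from vertex 2 to find shortest path to 4:
  vertex 1 reached at distance 1
  vertex 3 reached at distance 1
  vertex 4 reached at distance 1

Step 3: Shortest path: 2 -> 4
Path length: 1 edge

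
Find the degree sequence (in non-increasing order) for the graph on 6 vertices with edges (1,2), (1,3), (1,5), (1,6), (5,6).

Step 1: Count edges incident to each vertex:
  deg(1) = 4 (neighbors: 2, 3, 5, 6)
  deg(2) = 1 (neighbors: 1)
  deg(3) = 1 (neighbors: 1)
  deg(4) = 0 (neighbors: none)
  deg(5) = 2 (neighbors: 1, 6)
  deg(6) = 2 (neighbors: 1, 5)

Step 2: Sort degrees in non-increasing order:
  Degrees: [4, 1, 1, 0, 2, 2] -> sorted: [4, 2, 2, 1, 1, 0]

Degree sequence: [4, 2, 2, 1, 1, 0]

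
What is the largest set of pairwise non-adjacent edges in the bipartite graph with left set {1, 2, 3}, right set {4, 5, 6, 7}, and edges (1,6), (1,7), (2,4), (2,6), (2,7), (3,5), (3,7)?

Step 1: List the neighbors of each left vertex:
  1: 6, 7
  2: 4, 6, 7
  3: 5, 7

Step 2: Greedily match left vertices, then look for augmenting paths:
  Match 1 -- 6
  Match 2 -- 4
  Match 3 -- 5
  No augmenting path remains.

Step 3: Verify this is maximum:
  Matching size 3 = min(|L|, |R|) = min(3, 4), which is an upper bound, so this matching is maximum.

Maximum matching: {(1,6), (2,4), (3,5)}
Size: 3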